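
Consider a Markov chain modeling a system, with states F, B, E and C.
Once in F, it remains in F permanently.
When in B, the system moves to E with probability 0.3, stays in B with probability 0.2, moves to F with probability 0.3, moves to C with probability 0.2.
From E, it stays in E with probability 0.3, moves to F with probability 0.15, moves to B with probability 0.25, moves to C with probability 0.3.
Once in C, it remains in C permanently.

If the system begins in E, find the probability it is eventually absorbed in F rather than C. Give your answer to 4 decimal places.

0.4021

Let h(s) be the probability of absorption at F starting from transient state s. Then h(F) = 1 and h(C) = 0. By first-step analysis:
h(B) = 0.3·1 + 0.2·h(B) + 0.3·h(E) + 0.2·0
h(E) = 0.15·1 + 0.25·h(B) + 0.3·h(E) + 0.3·0
Solving: h(B) = 0.5258, h(E) = 0.4021.
Starting from E, the probability is 0.4021.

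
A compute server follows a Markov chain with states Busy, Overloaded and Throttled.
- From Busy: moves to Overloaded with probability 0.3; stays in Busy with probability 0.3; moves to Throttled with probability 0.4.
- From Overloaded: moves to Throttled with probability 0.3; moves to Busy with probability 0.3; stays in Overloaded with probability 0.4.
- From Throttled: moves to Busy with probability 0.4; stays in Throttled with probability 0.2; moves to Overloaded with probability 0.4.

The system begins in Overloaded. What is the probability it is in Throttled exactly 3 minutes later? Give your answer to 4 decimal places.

0.3030

Propagate the distribution vector 3 minutes from Overloaded.
After 0 minutes: (0.0000, 1.0000, 0.0000)
After 1 minute: (0.3000, 0.4000, 0.3000)
After 2 minutes: (0.3300, 0.3700, 0.3000)
After 3 minutes: (0.3300, 0.3670, 0.3030)
P(in Throttled after 3 minutes) = 0.3030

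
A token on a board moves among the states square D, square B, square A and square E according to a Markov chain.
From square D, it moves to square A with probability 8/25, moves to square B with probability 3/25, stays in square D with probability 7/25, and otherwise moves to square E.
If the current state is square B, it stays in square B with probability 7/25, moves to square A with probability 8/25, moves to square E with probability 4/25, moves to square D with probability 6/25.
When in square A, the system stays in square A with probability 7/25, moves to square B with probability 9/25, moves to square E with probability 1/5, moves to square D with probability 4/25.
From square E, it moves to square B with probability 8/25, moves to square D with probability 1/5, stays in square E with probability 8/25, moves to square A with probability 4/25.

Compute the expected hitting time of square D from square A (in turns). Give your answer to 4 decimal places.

5.1404

Let t(s) be the expected number of turns to first reach square D from state s, with t(square D) = 0. Conditioning on the first turn:
t(square B) = 1 + 0.28·t(square B) + 0.32·t(square A) + 0.16·t(square E)
t(square A) = 1 + 0.36·t(square B) + 0.28·t(square A) + 0.2·t(square E)
t(square E) = 1 + 0.32·t(square B) + 0.16·t(square A) + 0.32·t(square E)
Solving: t(square B) = 4.7677, t(square A) = 5.1404, t(square E) = 4.9237.
Expected turns from square A to square D: 5.1404.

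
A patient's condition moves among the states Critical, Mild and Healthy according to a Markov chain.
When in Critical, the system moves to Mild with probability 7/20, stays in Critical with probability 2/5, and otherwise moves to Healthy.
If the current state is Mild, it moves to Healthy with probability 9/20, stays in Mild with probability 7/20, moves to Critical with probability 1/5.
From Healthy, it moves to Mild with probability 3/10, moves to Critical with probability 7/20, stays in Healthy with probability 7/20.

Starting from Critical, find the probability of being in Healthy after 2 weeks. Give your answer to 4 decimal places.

0.3450

Sum over the intermediate state after 1 week:
P = P(Critical→Critical)·P(Critical→Healthy) + P(Critical→Mild)·P(Mild→Healthy) + P(Critical→Healthy)·P(Healthy→Healthy)
  = 0.4×0.25 + 0.35×0.45 + 0.25×0.35
  = 0.1000 + 0.1575 + 0.0875 = 0.3450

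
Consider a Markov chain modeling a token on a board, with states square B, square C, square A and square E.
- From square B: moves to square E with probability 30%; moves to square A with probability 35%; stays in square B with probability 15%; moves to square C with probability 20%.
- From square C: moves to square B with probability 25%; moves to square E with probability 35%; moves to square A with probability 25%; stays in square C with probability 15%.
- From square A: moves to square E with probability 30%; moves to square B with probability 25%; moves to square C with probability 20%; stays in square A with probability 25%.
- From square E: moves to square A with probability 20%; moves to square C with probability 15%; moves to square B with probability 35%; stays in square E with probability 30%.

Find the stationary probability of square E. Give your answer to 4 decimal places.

0.3088

Let the stationary distribution be π with π = πP and π_1 + π_2 + π_3 + π_4 = 1.
π_1 = 0.15·π_1 + 0.25·π_2 + 0.25·π_3 + 0.35·π_4
π_2 = 0.2·π_1 + 0.15·π_2 + 0.2·π_3 + 0.15·π_4
π_3 = 0.35·π_1 + 0.25·π_2 + 0.25·π_3 + 0.2·π_4
Solving with the normalization constraint gives π = (0.2553, 0.1758, 0.2601, 0.3088).
So the stationary probability of square E is 0.3088.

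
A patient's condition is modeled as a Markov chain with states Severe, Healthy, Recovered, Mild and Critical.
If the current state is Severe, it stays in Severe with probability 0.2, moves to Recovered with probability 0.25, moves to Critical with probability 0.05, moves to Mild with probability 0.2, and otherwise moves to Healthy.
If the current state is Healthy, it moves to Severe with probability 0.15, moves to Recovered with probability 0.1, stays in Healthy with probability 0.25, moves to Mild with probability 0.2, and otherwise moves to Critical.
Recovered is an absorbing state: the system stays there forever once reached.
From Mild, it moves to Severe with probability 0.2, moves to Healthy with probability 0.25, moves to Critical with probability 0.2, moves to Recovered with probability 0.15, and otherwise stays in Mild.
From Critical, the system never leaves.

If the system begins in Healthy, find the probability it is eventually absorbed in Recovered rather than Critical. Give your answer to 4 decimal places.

0.3625

Let h(s) be the probability of absorption at Recovered starting from transient state s. Then h(Recovered) = 1 and h(Critical) = 0. By first-step analysis:
h(Severe) = 0.2·h(Severe) + 0.3·h(Healthy) + 0.25·1 + 0.2·h(Mild) + 0.05·0
h(Healthy) = 0.15·h(Severe) + 0.25·h(Healthy) + 0.1·1 + 0.2·h(Mild) + 0.3·0
h(Mild) = 0.2·h(Severe) + 0.25·h(Healthy) + 0.15·1 + 0.2·h(Mild) + 0.2·0
Solving: h(Severe) = 0.5585, h(Healthy) = 0.3625, h(Mild) = 0.4404.
Starting from Healthy, the probability is 0.3625.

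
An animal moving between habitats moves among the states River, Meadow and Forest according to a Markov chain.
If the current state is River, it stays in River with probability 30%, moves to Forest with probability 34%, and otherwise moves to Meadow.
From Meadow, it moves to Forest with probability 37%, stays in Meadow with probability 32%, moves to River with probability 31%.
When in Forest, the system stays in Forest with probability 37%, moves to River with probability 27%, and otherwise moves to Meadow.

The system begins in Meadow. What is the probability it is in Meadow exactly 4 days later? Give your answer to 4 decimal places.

Propagate the distribution vector 4 days from Meadow.
After 0 days: (0.0000, 1.0000, 0.0000)
After 1 day: (0.3100, 0.3200, 0.3700)
After 2 days: (0.2921, 0.3472, 0.3607)
After 3 days: (0.2927, 0.3461, 0.3612)
After 4 days: (0.2926, 0.3462, 0.3612)
P(in Meadow after 4 days) = 0.3462

0.3462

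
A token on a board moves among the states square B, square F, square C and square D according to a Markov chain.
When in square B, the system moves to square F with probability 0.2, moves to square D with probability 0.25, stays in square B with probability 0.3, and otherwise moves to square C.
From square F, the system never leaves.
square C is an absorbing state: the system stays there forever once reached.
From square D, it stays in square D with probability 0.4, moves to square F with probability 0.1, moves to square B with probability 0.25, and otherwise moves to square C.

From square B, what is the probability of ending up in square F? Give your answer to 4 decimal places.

Let h(s) be the probability of absorption at square F starting from transient state s. Then h(square F) = 1 and h(square C) = 0. By first-step analysis:
h(square B) = 0.3·h(square B) + 0.2·1 + 0.25·0 + 0.25·h(square D)
h(square D) = 0.25·h(square B) + 0.1·1 + 0.25·0 + 0.4·h(square D)
Solving: h(square B) = 0.4056, h(square D) = 0.3357.
Starting from square B, the probability is 0.4056.

0.4056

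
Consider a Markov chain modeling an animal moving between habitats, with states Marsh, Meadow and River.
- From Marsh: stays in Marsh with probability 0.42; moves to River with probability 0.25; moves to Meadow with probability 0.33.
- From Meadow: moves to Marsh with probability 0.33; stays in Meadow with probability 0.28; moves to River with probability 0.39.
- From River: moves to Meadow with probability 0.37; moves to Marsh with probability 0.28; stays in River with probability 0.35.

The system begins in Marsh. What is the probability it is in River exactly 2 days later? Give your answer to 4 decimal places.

Sum over the intermediate state after 1 day:
P = P(Marsh→Marsh)·P(Marsh→River) + P(Marsh→Meadow)·P(Meadow→River) + P(Marsh→River)·P(River→River)
  = 0.42×0.25 + 0.33×0.39 + 0.25×0.35
  = 0.1050 + 0.1287 + 0.0875 = 0.3212

0.3212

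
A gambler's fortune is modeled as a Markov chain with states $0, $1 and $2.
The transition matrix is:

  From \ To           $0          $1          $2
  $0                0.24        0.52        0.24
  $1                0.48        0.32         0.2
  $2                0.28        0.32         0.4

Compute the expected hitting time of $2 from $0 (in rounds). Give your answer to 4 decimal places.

Let t(s) be the expected number of rounds to first reach $2 from state s, with t($2) = 0. Conditioning on the first round:
t($0) = 1 + 0.24·t($0) + 0.52·t($1)
t($1) = 1 + 0.48·t($0) + 0.32·t($1)
Solving: t($0) = 4.4910, t($1) = 4.6407.
Expected rounds from $0 to $2: 4.4910.

4.4910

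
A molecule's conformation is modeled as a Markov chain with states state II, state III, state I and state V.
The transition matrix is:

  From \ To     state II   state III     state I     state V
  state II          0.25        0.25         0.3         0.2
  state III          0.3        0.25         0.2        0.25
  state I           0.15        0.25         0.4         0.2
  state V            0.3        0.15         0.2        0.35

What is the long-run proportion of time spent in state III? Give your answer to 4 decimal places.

0.2251

Let the stationary distribution be π with π = πP and π_1 + π_2 + π_3 + π_4 = 1.
π_1 = 0.25·π_1 + 0.3·π_2 + 0.15·π_3 + 0.3·π_4
π_2 = 0.25·π_1 + 0.25·π_2 + 0.25·π_3 + 0.15·π_4
π_3 = 0.3·π_1 + 0.2·π_2 + 0.4·π_3 + 0.2·π_4
Solving with the normalization constraint gives π = (0.2456, 0.2251, 0.2807, 0.2485).
So the stationary probability of state III is 0.2251.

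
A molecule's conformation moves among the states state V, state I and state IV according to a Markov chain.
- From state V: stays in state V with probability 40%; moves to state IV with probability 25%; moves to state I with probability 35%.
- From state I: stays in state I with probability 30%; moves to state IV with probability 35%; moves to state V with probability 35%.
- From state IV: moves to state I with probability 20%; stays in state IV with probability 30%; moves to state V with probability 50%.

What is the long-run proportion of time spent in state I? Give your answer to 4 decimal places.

0.2914

Let the stationary distribution be π with π = πP and π_1 + π_2 + π_3 = 1.
π_1 = 0.4·π_1 + 0.35·π_2 + 0.5·π_3
π_2 = 0.35·π_1 + 0.3·π_2 + 0.2·π_3
Solving with the normalization constraint gives π = (0.4148, 0.2914, 0.2938).
So the stationary probability of state I is 0.2914.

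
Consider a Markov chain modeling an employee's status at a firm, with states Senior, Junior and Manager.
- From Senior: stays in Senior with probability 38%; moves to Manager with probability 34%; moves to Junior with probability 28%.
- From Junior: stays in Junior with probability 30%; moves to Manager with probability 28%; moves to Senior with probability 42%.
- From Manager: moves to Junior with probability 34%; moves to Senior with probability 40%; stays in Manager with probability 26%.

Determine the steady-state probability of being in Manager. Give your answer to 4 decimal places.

0.2979

Let the stationary distribution be π with π = πP and π_1 + π_2 + π_3 = 1.
π_1 = 0.38·π_1 + 0.42·π_2 + 0.4·π_3
π_2 = 0.28·π_1 + 0.3·π_2 + 0.34·π_3
Solving with the normalization constraint gives π = (0.3981, 0.3040, 0.2979).
So the stationary probability of Manager is 0.2979.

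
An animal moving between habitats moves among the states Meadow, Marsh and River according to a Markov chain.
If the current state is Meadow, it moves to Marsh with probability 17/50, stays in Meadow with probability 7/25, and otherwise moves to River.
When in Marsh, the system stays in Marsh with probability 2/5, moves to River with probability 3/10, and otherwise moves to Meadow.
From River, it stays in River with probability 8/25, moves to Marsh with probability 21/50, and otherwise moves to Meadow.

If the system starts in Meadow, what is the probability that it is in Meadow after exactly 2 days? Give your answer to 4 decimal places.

0.2792

Sum over the intermediate state after 1 day:
P = P(Meadow→Meadow)·P(Meadow→Meadow) + P(Meadow→Marsh)·P(Marsh→Meadow) + P(Meadow→River)·P(River→Meadow)
  = 0.28×0.28 + 0.34×0.3 + 0.38×0.26
  = 0.0784 + 0.1020 + 0.0988 = 0.2792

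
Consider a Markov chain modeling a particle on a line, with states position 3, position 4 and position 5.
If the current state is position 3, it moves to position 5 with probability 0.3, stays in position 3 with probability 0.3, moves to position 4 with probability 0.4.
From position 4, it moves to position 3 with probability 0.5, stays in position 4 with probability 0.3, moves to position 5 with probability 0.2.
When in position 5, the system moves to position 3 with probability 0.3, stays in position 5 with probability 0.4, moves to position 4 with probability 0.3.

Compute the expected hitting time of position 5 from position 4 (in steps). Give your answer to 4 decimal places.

4.1379

Let t(s) be the expected number of steps to first reach position 5 from state s, with t(position 5) = 0. Conditioning on the first step:
t(position 3) = 1 + 0.3·t(position 3) + 0.4·t(position 4)
t(position 4) = 1 + 0.5·t(position 3) + 0.3·t(position 4)
Solving: t(position 3) = 3.7931, t(position 4) = 4.1379.
Expected steps from position 4 to position 5: 4.1379.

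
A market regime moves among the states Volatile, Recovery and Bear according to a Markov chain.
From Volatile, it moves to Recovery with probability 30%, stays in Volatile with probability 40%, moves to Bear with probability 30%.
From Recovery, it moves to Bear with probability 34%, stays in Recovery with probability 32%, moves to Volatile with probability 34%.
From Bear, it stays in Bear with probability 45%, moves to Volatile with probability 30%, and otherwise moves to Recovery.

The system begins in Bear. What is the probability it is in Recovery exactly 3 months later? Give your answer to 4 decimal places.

Propagate the distribution vector 3 months from Bear.
After 0 months: (0.0000, 0.0000, 1.0000)
After 1 month: (0.3000, 0.2500, 0.4500)
After 2 months: (0.3400, 0.2825, 0.3775)
After 3 months: (0.3453, 0.2868, 0.3679)
P(in Recovery after 3 months) = 0.2868

0.2868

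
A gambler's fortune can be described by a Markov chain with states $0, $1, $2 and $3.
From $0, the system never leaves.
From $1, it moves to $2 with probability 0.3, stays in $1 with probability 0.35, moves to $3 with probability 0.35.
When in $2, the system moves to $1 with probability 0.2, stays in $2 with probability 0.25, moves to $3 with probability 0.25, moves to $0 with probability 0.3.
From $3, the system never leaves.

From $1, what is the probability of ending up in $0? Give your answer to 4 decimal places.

Let h(s) be the probability of absorption at $0 starting from transient state s. Then h($0) = 1 and h($3) = 0. By first-step analysis:
h($1) = 0.35·h($1) + 0.3·h($2) + 0.35·0
h($2) = 0.3·1 + 0.2·h($1) + 0.25·h($2) + 0.25·0
Solving: h($1) = 0.2105, h($2) = 0.4561.
Starting from $1, the probability is 0.2105.

0.2105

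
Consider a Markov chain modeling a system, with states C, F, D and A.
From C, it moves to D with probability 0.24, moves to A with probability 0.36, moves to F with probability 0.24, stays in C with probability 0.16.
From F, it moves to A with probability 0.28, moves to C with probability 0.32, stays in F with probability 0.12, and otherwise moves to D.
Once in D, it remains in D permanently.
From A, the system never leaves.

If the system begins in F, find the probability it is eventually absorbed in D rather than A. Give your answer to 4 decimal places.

Let h(s) be the probability of absorption at D starting from transient state s. Then h(D) = 1 and h(A) = 0. By first-step analysis:
h(C) = 0.16·h(C) + 0.24·h(F) + 0.24·1 + 0.36·0
h(F) = 0.32·h(C) + 0.12·h(F) + 0.28·1 + 0.28·0
Solving: h(C) = 0.4203, h(F) = 0.4710.
Starting from F, the probability is 0.4710.

0.4710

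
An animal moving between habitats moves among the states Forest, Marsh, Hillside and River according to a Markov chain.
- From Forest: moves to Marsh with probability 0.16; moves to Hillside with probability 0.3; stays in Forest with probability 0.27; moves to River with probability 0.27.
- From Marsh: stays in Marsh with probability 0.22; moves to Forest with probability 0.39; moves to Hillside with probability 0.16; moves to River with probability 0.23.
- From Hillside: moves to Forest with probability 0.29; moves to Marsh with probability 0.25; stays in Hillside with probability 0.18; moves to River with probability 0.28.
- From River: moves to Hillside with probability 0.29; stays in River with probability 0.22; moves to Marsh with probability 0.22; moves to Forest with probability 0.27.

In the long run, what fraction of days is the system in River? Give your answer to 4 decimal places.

Let the stationary distribution be π with π = πP and π_1 + π_2 + π_3 + π_4 = 1.
π_1 = 0.27·π_1 + 0.39·π_2 + 0.29·π_3 + 0.27·π_4
π_2 = 0.16·π_1 + 0.22·π_2 + 0.25·π_3 + 0.22·π_4
π_3 = 0.3·π_1 + 0.16·π_2 + 0.18·π_3 + 0.29·π_4
Solving with the normalization constraint gives π = (0.2999, 0.2092, 0.2395, 0.2515).
So the stationary probability of River is 0.2515.

0.2515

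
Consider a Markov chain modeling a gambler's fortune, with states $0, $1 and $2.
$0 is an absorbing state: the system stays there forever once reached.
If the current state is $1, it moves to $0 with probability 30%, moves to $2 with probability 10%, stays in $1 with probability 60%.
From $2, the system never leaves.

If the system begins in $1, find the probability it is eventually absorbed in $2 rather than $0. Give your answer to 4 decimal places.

0.2500

Let h(s) be the probability of absorption at $2 starting from transient state s. Then h($2) = 1 and h($0) = 0. By first-step analysis:
h($1) = 0.3·0 + 0.6·h($1) + 0.1·1
Solving: h($1) = 0.2500.
Starting from $1, the probability is 0.2500.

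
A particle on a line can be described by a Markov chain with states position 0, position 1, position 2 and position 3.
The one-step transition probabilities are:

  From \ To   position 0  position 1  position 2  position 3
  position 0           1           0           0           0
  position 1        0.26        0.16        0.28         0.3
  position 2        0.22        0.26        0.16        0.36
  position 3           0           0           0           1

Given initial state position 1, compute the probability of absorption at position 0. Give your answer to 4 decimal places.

0.4425

Let h(s) be the probability of absorption at position 0 starting from transient state s. Then h(position 0) = 1 and h(position 3) = 0. By first-step analysis:
h(position 1) = 0.26·1 + 0.16·h(position 1) + 0.28·h(position 2) + 0.3·0
h(position 2) = 0.22·1 + 0.26·h(position 1) + 0.16·h(position 2) + 0.36·0
Solving: h(position 1) = 0.4425, h(position 2) = 0.3989.
Starting from position 1, the probability is 0.4425.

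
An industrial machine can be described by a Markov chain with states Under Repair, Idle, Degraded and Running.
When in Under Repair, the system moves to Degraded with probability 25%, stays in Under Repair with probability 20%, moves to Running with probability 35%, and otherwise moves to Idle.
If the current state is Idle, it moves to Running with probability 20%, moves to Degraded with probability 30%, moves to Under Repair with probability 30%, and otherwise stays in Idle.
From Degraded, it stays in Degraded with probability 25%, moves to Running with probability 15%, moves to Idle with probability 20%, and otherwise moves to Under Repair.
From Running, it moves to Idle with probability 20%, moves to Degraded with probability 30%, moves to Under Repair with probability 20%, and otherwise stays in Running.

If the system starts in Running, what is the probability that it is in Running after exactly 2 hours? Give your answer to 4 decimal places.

0.2450

Propagate the distribution vector 2 hours from Running.
After 0 hours: (0.0000, 0.0000, 0.0000, 1.0000)
After 1 hour: (0.2000, 0.2000, 0.3000, 0.3000)
After 2 hours: (0.2800, 0.2000, 0.2750, 0.2450)
P(in Running after 2 hours) = 0.2450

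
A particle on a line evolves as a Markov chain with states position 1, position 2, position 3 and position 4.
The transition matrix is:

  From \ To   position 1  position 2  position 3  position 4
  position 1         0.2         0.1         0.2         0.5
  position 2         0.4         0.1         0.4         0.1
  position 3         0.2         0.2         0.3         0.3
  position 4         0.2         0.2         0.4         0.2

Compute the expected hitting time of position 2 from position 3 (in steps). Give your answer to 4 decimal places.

5.5556

Let t(s) be the expected number of steps to first reach position 2 from state s, with t(position 2) = 0. Conditioning on the first step:
t(position 1) = 1 + 0.2·t(position 1) + 0.2·t(position 3) + 0.5·t(position 4)
t(position 3) = 1 + 0.2·t(position 1) + 0.3·t(position 3) + 0.3·t(position 4)
t(position 4) = 1 + 0.2·t(position 1) + 0.4·t(position 3) + 0.2·t(position 4)
Solving: t(position 1) = 6.1111, t(position 3) = 5.5556, t(position 4) = 5.5556.
Expected steps from position 3 to position 2: 5.5556.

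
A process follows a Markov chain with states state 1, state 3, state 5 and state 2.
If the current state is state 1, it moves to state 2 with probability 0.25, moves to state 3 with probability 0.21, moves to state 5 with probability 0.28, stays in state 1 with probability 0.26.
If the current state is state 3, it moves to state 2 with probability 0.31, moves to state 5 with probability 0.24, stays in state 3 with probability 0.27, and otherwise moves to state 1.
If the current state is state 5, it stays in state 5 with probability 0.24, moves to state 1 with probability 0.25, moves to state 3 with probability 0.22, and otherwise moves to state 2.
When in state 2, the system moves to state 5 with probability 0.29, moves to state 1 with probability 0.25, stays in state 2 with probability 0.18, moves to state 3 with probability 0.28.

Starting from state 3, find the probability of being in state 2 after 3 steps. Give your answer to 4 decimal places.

Propagate the distribution vector 3 steps from state 3.
After 0 steps: (0.0000, 1.0000, 0.0000, 0.0000)
After 1 step: (0.1800, 0.2700, 0.2400, 0.3100)
After 2 steps: (0.2329, 0.2503, 0.2627, 0.2541)
After 3 steps: (0.2348, 0.2454, 0.2620, 0.2577)
P(in state 2 after 3 steps) = 0.2577

0.2577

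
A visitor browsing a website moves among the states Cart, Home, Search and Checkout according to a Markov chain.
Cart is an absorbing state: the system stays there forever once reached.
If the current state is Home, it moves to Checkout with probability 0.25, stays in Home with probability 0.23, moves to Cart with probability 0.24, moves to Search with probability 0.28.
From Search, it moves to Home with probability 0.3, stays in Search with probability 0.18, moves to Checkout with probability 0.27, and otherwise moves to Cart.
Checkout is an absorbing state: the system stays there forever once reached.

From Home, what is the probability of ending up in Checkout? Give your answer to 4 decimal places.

0.5126

Let h(s) be the probability of absorption at Checkout starting from transient state s. Then h(Checkout) = 1 and h(Cart) = 0. By first-step analysis:
h(Home) = 0.24·0 + 0.23·h(Home) + 0.28·h(Search) + 0.25·1
h(Search) = 0.25·0 + 0.3·h(Home) + 0.18·h(Search) + 0.27·1
Solving: h(Home) = 0.5126, h(Search) = 0.5168.
Starting from Home, the probability is 0.5126.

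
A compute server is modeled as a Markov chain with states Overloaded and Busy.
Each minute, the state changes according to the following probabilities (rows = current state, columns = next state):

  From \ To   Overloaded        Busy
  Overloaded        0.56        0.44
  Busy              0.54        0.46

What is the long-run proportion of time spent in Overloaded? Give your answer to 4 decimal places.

Let the stationary distribution be π with π = πP and π_1 + π_2 = 1.
π_1 = 0.56·π_1 + 0.54·π_2
Solving with the normalization constraint gives π = (0.5510, 0.4490).
So the stationary probability of Overloaded is 0.5510.

0.5510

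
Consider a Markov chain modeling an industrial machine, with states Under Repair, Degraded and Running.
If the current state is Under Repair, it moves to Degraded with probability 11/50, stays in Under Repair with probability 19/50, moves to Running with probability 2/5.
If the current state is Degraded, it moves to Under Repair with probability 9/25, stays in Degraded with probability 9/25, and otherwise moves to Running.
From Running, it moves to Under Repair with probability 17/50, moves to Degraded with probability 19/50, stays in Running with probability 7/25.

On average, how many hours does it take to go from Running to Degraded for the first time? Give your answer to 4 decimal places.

3.0928

Let t(s) be the expected number of hours to first reach Degraded from state s, with t(Degraded) = 0. Conditioning on the first hour:
t(Under Repair) = 1 + 0.38·t(Under Repair) + 0.4·t(Running)
t(Running) = 1 + 0.34·t(Under Repair) + 0.28·t(Running)
Solving: t(Under Repair) = 3.6082, t(Running) = 3.0928.
Expected hours from Running to Degraded: 3.0928.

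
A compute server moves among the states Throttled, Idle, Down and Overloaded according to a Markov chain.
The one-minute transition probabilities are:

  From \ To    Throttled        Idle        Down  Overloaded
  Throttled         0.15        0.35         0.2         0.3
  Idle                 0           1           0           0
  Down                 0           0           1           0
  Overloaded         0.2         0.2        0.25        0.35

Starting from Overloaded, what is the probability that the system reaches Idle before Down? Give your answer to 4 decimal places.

Let h(s) be the probability of absorption at Idle starting from transient state s. Then h(Idle) = 1 and h(Down) = 0. By first-step analysis:
h(Throttled) = 0.15·h(Throttled) + 0.35·1 + 0.2·0 + 0.3·h(Overloaded)
h(Overloaded) = 0.2·h(Throttled) + 0.2·1 + 0.25·0 + 0.35·h(Overloaded)
Solving: h(Throttled) = 0.5838, h(Overloaded) = 0.4873.
Starting from Overloaded, the probability is 0.4873.

0.4873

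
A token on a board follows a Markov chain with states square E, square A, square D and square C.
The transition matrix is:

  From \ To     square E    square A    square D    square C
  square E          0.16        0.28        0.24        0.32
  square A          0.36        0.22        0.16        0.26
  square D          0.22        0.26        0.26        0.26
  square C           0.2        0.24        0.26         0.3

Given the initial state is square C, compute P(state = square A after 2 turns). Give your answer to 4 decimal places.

Propagate the distribution vector 2 turns from square C.
After 0 turns: (0.0000, 0.0000, 0.0000, 1.0000)
After 1 turn: (0.2000, 0.2400, 0.2600, 0.3000)
After 2 turns: (0.2356, 0.2484, 0.2320, 0.2840)
P(in square A after 2 turns) = 0.2484

0.2484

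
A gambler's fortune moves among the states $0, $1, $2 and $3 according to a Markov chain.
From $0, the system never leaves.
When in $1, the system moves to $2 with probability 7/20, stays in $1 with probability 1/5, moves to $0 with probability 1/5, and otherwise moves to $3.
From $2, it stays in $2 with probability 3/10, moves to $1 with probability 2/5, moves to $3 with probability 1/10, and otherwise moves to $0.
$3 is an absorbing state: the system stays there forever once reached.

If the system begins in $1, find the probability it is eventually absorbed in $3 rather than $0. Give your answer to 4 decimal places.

0.5000

Let h(s) be the probability of absorption at $3 starting from transient state s. Then h($3) = 1 and h($0) = 0. By first-step analysis:
h($1) = 0.2·0 + 0.2·h($1) + 0.35·h($2) + 0.25·1
h($2) = 0.2·0 + 0.4·h($1) + 0.3·h($2) + 0.1·1
Solving: h($1) = 0.5000, h($2) = 0.4286.
Starting from $1, the probability is 0.5000.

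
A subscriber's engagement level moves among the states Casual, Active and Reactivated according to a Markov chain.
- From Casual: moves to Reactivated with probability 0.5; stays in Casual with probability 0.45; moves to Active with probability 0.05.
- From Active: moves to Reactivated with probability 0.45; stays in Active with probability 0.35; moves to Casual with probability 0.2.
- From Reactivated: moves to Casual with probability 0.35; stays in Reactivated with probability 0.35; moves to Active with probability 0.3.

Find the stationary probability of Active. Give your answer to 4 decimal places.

0.2232

Let the stationary distribution be π with π = πP and π_1 + π_2 + π_3 = 1.
π_1 = 0.45·π_1 + 0.2·π_2 + 0.35·π_3
π_2 = 0.05·π_1 + 0.35·π_2 + 0.3·π_3
Solving with the normalization constraint gives π = (0.3517, 0.2232, 0.4251).
So the stationary probability of Active is 0.2232.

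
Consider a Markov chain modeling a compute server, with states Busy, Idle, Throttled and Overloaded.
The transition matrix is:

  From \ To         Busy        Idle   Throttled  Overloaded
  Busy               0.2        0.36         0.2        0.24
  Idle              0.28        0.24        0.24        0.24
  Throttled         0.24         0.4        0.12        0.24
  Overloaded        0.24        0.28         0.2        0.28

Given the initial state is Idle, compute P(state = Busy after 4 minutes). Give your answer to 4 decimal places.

Propagate the distribution vector 4 minutes from Idle.
After 0 minutes: (0.0000, 1.0000, 0.0000, 0.0000)
After 1 minute: (0.2800, 0.2400, 0.2400, 0.2400)
After 2 minutes: (0.2384, 0.3216, 0.1904, 0.2496)
After 3 minutes: (0.2433, 0.3091, 0.1976, 0.2500)
After 4 minutes: (0.2426, 0.3108, 0.1966, 0.2500)
P(in Busy after 4 minutes) = 0.2426

0.2426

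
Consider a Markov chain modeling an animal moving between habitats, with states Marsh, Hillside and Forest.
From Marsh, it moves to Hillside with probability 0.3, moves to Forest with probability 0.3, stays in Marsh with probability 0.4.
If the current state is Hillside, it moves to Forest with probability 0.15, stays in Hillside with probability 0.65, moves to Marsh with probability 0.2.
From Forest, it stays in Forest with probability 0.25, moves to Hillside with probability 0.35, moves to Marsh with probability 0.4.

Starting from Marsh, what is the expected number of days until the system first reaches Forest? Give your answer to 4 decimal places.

Let t(s) be the expected number of days to first reach Forest from state s, with t(Forest) = 0. Conditioning on the first day:
t(Marsh) = 1 + 0.4·t(Marsh) + 0.3·t(Hillside)
t(Hillside) = 1 + 0.2·t(Marsh) + 0.65·t(Hillside)
Solving: t(Marsh) = 4.3333, t(Hillside) = 5.3333.
Expected days from Marsh to Forest: 4.3333.

4.3333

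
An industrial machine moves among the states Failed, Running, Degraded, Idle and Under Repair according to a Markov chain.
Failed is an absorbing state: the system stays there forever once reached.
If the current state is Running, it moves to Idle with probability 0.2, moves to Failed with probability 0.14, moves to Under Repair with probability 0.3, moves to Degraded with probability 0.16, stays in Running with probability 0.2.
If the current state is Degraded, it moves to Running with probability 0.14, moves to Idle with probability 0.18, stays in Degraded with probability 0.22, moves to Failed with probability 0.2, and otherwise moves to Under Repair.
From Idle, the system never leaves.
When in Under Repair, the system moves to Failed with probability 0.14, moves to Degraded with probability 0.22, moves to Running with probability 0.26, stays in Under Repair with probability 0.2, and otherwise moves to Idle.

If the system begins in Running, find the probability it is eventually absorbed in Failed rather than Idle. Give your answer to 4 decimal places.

0.4420

Let h(s) be the probability of absorption at Failed starting from transient state s. Then h(Failed) = 1 and h(Idle) = 0. By first-step analysis:
h(Running) = 0.14·1 + 0.2·h(Running) + 0.16·h(Degraded) + 0.2·0 + 0.3·h(Under Repair)
h(Degraded) = 0.2·1 + 0.14·h(Running) + 0.22·h(Degraded) + 0.18·0 + 0.26·h(Under Repair)
h(Under Repair) = 0.14·1 + 0.26·h(Running) + 0.22·h(Degraded) + 0.18·0 + 0.2·h(Under Repair)
Solving: h(Running) = 0.4420, h(Degraded) = 0.4866, h(Under Repair) = 0.4524.
Starting from Running, the probability is 0.4420.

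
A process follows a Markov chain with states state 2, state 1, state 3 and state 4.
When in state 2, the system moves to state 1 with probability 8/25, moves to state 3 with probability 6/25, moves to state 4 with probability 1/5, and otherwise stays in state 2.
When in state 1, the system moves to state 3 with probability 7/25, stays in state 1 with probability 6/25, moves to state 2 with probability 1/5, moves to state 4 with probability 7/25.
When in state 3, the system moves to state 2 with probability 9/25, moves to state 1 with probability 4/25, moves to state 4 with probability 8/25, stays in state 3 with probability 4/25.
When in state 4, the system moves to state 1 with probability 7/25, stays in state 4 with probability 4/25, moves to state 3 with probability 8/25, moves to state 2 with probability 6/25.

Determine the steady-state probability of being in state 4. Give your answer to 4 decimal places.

0.2403

Let the stationary distribution be π with π = πP and π_1 + π_2 + π_3 + π_4 = 1.
π_1 = 0.24·π_1 + 0.2·π_2 + 0.36·π_3 + 0.24·π_4
π_2 = 0.32·π_1 + 0.24·π_2 + 0.16·π_3 + 0.28·π_4
π_3 = 0.24·π_1 + 0.28·π_2 + 0.16·π_3 + 0.32·π_4
Solving with the normalization constraint gives π = (0.2599, 0.2505, 0.2493, 0.2403).
So the stationary probability of state 4 is 0.2403.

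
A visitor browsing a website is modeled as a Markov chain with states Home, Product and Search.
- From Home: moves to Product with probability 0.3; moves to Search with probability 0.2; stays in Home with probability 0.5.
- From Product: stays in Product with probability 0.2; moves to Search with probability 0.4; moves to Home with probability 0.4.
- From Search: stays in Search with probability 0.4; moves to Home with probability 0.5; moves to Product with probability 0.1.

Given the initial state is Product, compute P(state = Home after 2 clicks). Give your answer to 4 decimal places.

0.4800

Sum over the intermediate state after 1 click:
P = P(Product→Home)·P(Home→Home) + P(Product→Product)·P(Product→Home) + P(Product→Search)·P(Search→Home)
  = 0.4×0.5 + 0.2×0.4 + 0.4×0.5
  = 0.2000 + 0.0800 + 0.2000 = 0.4800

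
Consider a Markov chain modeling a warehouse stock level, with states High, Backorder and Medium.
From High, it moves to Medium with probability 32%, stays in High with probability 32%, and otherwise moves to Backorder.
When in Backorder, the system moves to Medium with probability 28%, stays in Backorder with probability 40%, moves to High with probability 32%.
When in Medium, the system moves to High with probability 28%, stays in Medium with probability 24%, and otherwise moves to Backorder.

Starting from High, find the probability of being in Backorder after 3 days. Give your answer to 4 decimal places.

Propagate the distribution vector 3 days from High.
After 0 days: (1.0000, 0.0000, 0.0000)
After 1 day: (0.3200, 0.3600, 0.3200)
After 2 days: (0.3072, 0.4128, 0.2800)
After 3 days: (0.3088, 0.4101, 0.2811)
P(in Backorder after 3 days) = 0.4101

0.4101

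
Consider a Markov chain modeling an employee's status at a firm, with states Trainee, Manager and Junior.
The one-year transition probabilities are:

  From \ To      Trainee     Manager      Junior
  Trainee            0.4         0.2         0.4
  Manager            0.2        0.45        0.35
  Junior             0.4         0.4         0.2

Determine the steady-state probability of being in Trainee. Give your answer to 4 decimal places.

Let the stationary distribution be π with π = πP and π_1 + π_2 + π_3 = 1.
π_1 = 0.4·π_1 + 0.2·π_2 + 0.4·π_3
π_2 = 0.2·π_1 + 0.45·π_2 + 0.4·π_3
Solving with the normalization constraint gives π = (0.3297, 0.3516, 0.3187).
So the stationary probability of Trainee is 0.3297.

0.3297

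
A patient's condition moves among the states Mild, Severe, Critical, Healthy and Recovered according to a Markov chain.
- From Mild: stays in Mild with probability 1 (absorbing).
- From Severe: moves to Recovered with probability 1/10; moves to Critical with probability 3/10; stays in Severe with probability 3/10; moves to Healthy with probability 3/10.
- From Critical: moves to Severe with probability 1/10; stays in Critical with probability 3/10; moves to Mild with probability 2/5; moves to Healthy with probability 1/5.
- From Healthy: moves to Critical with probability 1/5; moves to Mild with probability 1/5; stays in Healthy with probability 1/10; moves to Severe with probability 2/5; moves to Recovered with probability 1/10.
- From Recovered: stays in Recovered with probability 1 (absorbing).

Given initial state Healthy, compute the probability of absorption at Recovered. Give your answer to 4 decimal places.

Let h(s) be the probability of absorption at Recovered starting from transient state s. Then h(Recovered) = 1 and h(Mild) = 0. By first-step analysis:
h(Severe) = 0.3·h(Severe) + 0.3·h(Critical) + 0.3·h(Healthy) + 0.1·1
h(Critical) = 0.4·0 + 0.1·h(Severe) + 0.3·h(Critical) + 0.2·h(Healthy)
h(Healthy) = 0.2·0 + 0.4·h(Severe) + 0.2·h(Critical) + 0.1·h(Healthy) + 0.1·1
Solving: h(Severe) = 0.3162, h(Critical) = 0.1250, h(Healthy) = 0.2794.
Starting from Healthy, the probability is 0.2794.

0.2794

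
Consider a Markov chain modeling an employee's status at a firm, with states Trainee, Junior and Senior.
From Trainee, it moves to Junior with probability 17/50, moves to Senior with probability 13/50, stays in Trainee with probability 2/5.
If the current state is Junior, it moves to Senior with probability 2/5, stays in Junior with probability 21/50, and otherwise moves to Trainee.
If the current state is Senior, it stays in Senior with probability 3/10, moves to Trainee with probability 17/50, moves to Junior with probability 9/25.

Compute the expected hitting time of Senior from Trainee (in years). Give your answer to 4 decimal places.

3.2078

Let t(s) be the expected number of years to first reach Senior from state s, with t(Senior) = 0. Conditioning on the first year:
t(Trainee) = 1 + 0.4·t(Trainee) + 0.34·t(Junior)
t(Junior) = 1 + 0.18·t(Trainee) + 0.42·t(Junior)
Solving: t(Trainee) = 3.2078, t(Junior) = 2.7197.
Expected years from Trainee to Senior: 3.2078.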